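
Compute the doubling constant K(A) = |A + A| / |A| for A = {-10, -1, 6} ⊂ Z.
K = |A + A| / |A| = 6/3 = 2

Enumerate A + A = {a + b : a, b ∈ A}. With |A| = 3, there are |A|^2 = 9 ordered sum pairs; collecting distinct values, A + A = {-20, -11, -4, -2, 5, 12}, so |A + A| = 6. Thus K = 6/3 = 2. For comparison, the minimum possible |A + A| over all 3-element sets is 2·3 − 1 = 5 (so min K = 5/3), attained only by arithmetic progressions.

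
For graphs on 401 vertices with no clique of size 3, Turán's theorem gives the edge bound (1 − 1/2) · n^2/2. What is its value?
Turán density bound = (1/2) · 401^2/2 = 160801/4 ≈ 40200.25

Turán's theorem: ex(n, K_{r+1}) is achieved by the complete r-partite Turán graph T(n, r) with parts as balanced as possible, and is at most (1 − 1/r) · n^2/2. For r = 2, n = 401: the density bound is (1/2) · 160801/2 = 160801/4 ≈ 40200.25. The integer-valued extremum is e(T(401, 2)) = 40200, which is strictly less than the density bound 160801/4 since 2 ∤ 401 (the parts of T(401, 2) cannot all be equal).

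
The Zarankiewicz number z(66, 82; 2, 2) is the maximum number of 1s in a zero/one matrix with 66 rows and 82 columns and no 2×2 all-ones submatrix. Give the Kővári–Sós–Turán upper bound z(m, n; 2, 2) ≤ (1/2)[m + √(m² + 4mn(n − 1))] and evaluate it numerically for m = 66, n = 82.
z(66, 82; 2, 2) ≤ (1/2)[66 + √(66² + 4·66·82·81)] = (1/2)[66 + √1757844] = 695.9185

Kővári–Sós–Turán: let r_1, ..., r_66 be the row sums and z = Σ r_i the total number of 1s. Each pair of columns can share at most one row with both entries 1 (else a 2×2 all-ones block appears), so Σ_i C(r_i, 2) ≤ C(82, 2) = 3321. By convexity Σ_i C(r_i, 2) ≥ 66·C(z/66, 2) = z(z − 66)/(2·66), giving z² − 66z − 66·82·81 ≤ 0 and hence z ≤ (1/2)[66 + √(4356 + 4·438372)] = (1/2)[66 + √1757844] ≈ (1/2)(66 + 1325.8371) = 695.9185.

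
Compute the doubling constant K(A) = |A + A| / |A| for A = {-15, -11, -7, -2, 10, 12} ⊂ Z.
K = |A + A| / |A| = 20/6 = 10/3

Enumerate A + A = {a + b : a, b ∈ A}. With |A| = 6, there are |A|^2 = 36 ordered sum pairs; collecting distinct values, A + A = {-30, -26, -22, -18, -17, -14, -13, -9, -5, -4, -3, -1, 1, 3, 5, 8, 10, 20, 22, 24}, so |A + A| = 20. Thus K = 20/6 = 10/3. For comparison, the minimum possible |A + A| over all 6-element sets is 2·6 − 1 = 11 (so min K = 11/6), attained only by arithmetic progressions.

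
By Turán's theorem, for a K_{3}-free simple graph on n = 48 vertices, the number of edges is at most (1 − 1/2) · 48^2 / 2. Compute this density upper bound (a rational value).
Turán density bound = (1/2) · 48^2/2 = 576

Turán's theorem: ex(n, K_{r+1}) is achieved by the complete r-partite Turán graph T(n, r) with parts as balanced as possible, and is at most (1 − 1/r) · n^2/2. For r = 2, n = 48: the density bound is (1/2) · 2304/2 = 576. Since 2 ∣ 48, the Turán graph T(48, 2) has parts of equal size 24, and its edge count e(T(48, 2)) = 576 attains the density bound exactly.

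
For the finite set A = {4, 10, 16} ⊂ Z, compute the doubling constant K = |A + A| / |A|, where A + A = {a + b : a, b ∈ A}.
K = |A + A| / |A| = 5/3

Enumerate A + A = {a + b : a, b ∈ A}. With |A| = 3, there are |A|^2 = 9 ordered sum pairs; collecting distinct values, A + A = {8, 14, 20, 26, 32}, so |A + A| = 5. Thus K = 5/3. Here |A + A| = 2|A| − 1 = 5, the minimum possible — so K = 5/3 is minimal, which holds iff A is an arithmetic progression.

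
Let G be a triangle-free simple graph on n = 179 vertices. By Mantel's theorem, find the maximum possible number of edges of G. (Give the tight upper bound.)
ex(179, K_3) = ⌊179^2/4⌋ = 8010

Mantel (1907): a triangle-free graph on n vertices has at most ⌊n^2/4⌋ edges, with equality for the complete bipartite graph K_{⌊n/2⌋, ⌈n/2⌉}. For n = 179: ⌊179^2/4⌋ = ⌊32041/4⌋ = 8010. The extremal graph is K_{89, 90}, which has 89·90 = 8010 edges.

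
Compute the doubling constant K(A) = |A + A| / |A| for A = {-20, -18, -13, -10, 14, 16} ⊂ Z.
K = |A + A| / |A| = 20/6 = 10/3

Enumerate A + A = {a + b : a, b ∈ A}. With |A| = 6, there are |A|^2 = 36 ordered sum pairs; collecting distinct values, A + A = {-40, -38, -36, -33, -31, -30, -28, -26, -23, -20, -6, -4, -2, 1, 3, 4, 6, 28, 30, 32}, so |A + A| = 20. Thus K = 20/6 = 10/3. For comparison, the minimum possible |A + A| over all 6-element sets is 2·6 − 1 = 11 (so min K = 11/6), attained only by arithmetic progressions.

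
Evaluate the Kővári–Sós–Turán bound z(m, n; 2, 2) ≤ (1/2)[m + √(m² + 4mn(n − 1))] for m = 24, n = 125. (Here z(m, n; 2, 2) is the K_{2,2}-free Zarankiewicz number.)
z(24, 125; 2, 2) ≤ (1/2)[24 + √(24² + 4·24·125·124)] = (1/2)[24 + √1488576] = 622.0361

Kővári–Sós–Turán: let r_1, ..., r_24 be the row sums and z = Σ r_i the total number of 1s. Each pair of columns can share at most one row with both entries 1 (else a 2×2 all-ones block appears), so Σ_i C(r_i, 2) ≤ C(125, 2) = 7750. By convexity Σ_i C(r_i, 2) ≥ 24·C(z/24, 2) = z(z − 24)/(2·24), giving z² − 24z − 24·125·124 ≤ 0 and hence z ≤ (1/2)[24 + √(576 + 4·372000)] = (1/2)[24 + √1488576] ≈ (1/2)(24 + 1220.0721) = 622.0361.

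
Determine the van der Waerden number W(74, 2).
W(74, 2) = 74 + 1 = 75

A 2-term AP is any pair of integers, so a monochromatic 2-AP exists iff some colour is used at least twice. With 74 colours, the colouring i ↦ i on {1, ..., 74} uses each colour once, avoiding any monochromatic pair, so W(74, 2) > 74. For {1, ..., 75}, pigeonhole forces two integers of the same colour, which form a monochromatic 2-AP. Hence W(74, 2) = 75.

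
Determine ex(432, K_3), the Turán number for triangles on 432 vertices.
ex(432, K_3) = ⌊432^2/4⌋ = 46656

Mantel (1907): a triangle-free graph on n vertices has at most ⌊n^2/4⌋ edges, with equality for the complete bipartite graph K_{⌊n/2⌋, ⌈n/2⌉}. For n = 432: ⌊432^2/4⌋ = ⌊186624/4⌋ = 46656. The extremal graph is K_{216, 216}, which has 216·216 = 46656 edges.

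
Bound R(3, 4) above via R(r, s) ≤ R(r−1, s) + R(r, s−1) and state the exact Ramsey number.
R(3, 4) ≤ R(2, 4) + R(3, 3) = 4 + 6 = 10; exact value R(3, 4) = 9.

The Erdős–Szekeres recurrence R(r, s) ≤ R(r−1, s) + R(r, s−1) applied to (r, s) = (3, 4) gives
  R(3, 4) ≤ R(2, 4) + R(3, 3) = 4 + 6 = 10.
(Recall R(2, k) = k and R is symmetric.) The recurrence is not tight here (it gives 10, but the exact value is R(3, 4) = 9); the tight upper bound requires a sharper argument than the simple recurrence, combined with a lower-bound construction on K_{8}.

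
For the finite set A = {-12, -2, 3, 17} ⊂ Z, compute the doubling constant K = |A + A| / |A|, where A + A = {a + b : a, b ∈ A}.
K = |A + A| / |A| = 10/4 = 5/2

Enumerate A + A = {a + b : a, b ∈ A}. With |A| = 4, there are |A|^2 = 16 ordered sum pairs; collecting distinct values, A + A = {-24, -14, -9, -4, 1, 5, 6, 15, 20, 34}, so |A + A| = 10. Thus K = 10/4 = 5/2. For comparison, the minimum possible |A + A| over all 4-element sets is 2·4 − 1 = 7 (so min K = 7/4), attained only by arithmetic progressions.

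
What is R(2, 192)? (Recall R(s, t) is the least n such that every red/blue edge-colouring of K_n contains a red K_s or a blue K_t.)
R(2, 192) = 192

R(2, k) = k for all k ≥ 2: in a 2-colouring of K_k, either some edge is red (a red K_2) or all edges are blue (a blue K_k). And K_{191} coloured all-blue has no blue K_192, so R(2, 192) > 191. Hence R(2, 192) = 192.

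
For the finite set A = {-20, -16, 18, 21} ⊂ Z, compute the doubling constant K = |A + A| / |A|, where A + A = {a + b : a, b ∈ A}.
K = |A + A| / |A| = 10/4 = 5/2

Enumerate A + A = {a + b : a, b ∈ A}. With |A| = 4, there are |A|^2 = 16 ordered sum pairs; collecting distinct values, A + A = {-40, -36, -32, -2, 1, 2, 5, 36, 39, 42}, so |A + A| = 10. Thus K = 10/4 = 5/2. For comparison, the minimum possible |A + A| over all 4-element sets is 2·4 − 1 = 7 (so min K = 7/4), attained only by arithmetic progressions.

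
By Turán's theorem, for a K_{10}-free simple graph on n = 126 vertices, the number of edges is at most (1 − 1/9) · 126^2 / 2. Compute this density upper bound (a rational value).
Turán density bound = (8/9) · 126^2/2 = 7056

Turán's theorem: ex(n, K_{r+1}) is achieved by the complete r-partite Turán graph T(n, r) with parts as balanced as possible, and is at most (1 − 1/r) · n^2/2. For r = 9, n = 126: the density bound is (8/9) · 15876/2 = 7056. Since 9 ∣ 126, the Turán graph T(126, 9) has parts of equal size 14, and its edge count e(T(126, 9)) = 7056 attains the density bound exactly.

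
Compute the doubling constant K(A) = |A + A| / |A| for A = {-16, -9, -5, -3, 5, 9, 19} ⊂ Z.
K = |A + A| / |A| = 25/7

Enumerate A + A = {a + b : a, b ∈ A}. With |A| = 7, there are |A|^2 = 49 ordered sum pairs; collecting distinct values, A + A = {-32, -25, -21, -19, -18, -14, -12, -11, -10, -8, -7, -6, -4, 0, 2, 3, 4, 6, 10, 14, 16, 18, 24, 28, 38}, so |A + A| = 25. Thus K = 25/7. For comparison, the minimum possible |A + A| over all 7-element sets is 2·7 − 1 = 13 (so min K = 13/7), attained only by arithmetic progressions.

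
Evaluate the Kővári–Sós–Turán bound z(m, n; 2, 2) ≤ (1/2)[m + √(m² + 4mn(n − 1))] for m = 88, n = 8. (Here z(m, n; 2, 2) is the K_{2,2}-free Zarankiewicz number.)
z(88, 8; 2, 2) ≤ (1/2)[88 + √(88² + 4·88·8·7)] = (1/2)[88 + √27456] = 126.8493

Kővári–Sós–Turán: let r_1, ..., r_88 be the row sums and z = Σ r_i the total number of 1s. Each pair of columns can share at most one row with both entries 1 (else a 2×2 all-ones block appears), so Σ_i C(r_i, 2) ≤ C(8, 2) = 28. By convexity Σ_i C(r_i, 2) ≥ 88·C(z/88, 2) = z(z − 88)/(2·88), giving z² − 88z − 88·8·7 ≤ 0 and hence z ≤ (1/2)[88 + √(7744 + 4·4928)] = (1/2)[88 + √27456] ≈ (1/2)(88 + 165.6985) = 126.8493.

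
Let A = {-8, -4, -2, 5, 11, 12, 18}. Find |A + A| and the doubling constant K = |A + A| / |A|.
K = |A + A| / |A| = 23/7

Enumerate A + A = {a + b : a, b ∈ A}. With |A| = 7, there are |A|^2 = 49 ordered sum pairs; collecting distinct values, A + A = {-16, -12, -10, -8, -6, -4, -3, 1, 3, 4, 7, 8, 9, 10, 14, 16, 17, 22, 23, 24, 29, 30, 36}, so |A + A| = 23. Thus K = 23/7. For comparison, the minimum possible |A + A| over all 7-element sets is 2·7 − 1 = 13 (so min K = 13/7), attained only by arithmetic progressions.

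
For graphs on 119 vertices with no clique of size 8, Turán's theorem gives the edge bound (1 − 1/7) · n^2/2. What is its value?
Turán density bound = (6/7) · 119^2/2 = 6069

Turán's theorem: ex(n, K_{r+1}) is achieved by the complete r-partite Turán graph T(n, r) with parts as balanced as possible, and is at most (1 − 1/r) · n^2/2. For r = 7, n = 119: the density bound is (6/7) · 14161/2 = 6069. Since 7 ∣ 119, the Turán graph T(119, 7) has parts of equal size 17, and its edge count e(T(119, 7)) = 6069 attains the density bound exactly.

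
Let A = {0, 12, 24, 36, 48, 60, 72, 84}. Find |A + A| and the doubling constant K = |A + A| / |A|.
K = |A + A| / |A| = 15/8

Enumerate A + A = {a + b : a, b ∈ A}. With |A| = 8, there are |A|^2 = 64 ordered sum pairs; collecting distinct values, A + A = {0, 12, 24, 36, 48, 60, 72, 84, 96, 108, 120, 132, 144, 156, 168}, so |A + A| = 15. Thus K = 15/8. Here |A + A| = 2|A| − 1 = 15, the minimum possible — so K = 15/8 is minimal, which holds iff A is an arithmetic progression.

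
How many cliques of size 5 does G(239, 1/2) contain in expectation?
E[# K_5] = C(239, 5) · (1/2)^C(5, 2) = 6230484547 / 2^10 ≈ 6084457.565430

For each 5-subset S of vertices (there are C(239, 5) = 6230484547 such S), let X_S = 1 if S induces a K_5 (all C(5, 2) = 10 edges present). Then P(X_S = 1) = (1/2)^10 = 1/1024. By linearity of expectation, E[# K_5] = C(239, 5) · (1/2)^10 = 6230484547 / 1024 ≈ 6084457.565430.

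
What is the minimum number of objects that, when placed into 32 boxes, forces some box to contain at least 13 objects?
n = (13 − 1)·32 + 1 = 385

By the generalised pigeonhole principle, to guarantee some box contains ≥ r objects we need more than (r − 1) · k objects total. Threshold: n = (r − 1) · k + 1. With r = 13 and k = 32: n = 12 · 32 + 1 = 384 + 1 = 385. For n = 384 = 12 · 32, we can put exactly 12 objects in every box, avoiding 13 in any single one — so 385 is tight.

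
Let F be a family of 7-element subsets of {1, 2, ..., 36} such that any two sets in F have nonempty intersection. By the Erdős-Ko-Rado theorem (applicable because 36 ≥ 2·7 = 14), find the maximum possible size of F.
max |F| = C(35, 6) = 1623160

Erdős-Ko-Rado (1961): when n ≥ 2k, max |F| = C(n−1, k−1). The bound is attained by the star {A : i ∈ A} for any fixed i ∈ [n]. Here C(36−1, 7−1) = C(35, 6) = 1623160.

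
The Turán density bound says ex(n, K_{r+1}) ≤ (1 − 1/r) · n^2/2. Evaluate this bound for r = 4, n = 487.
Turán density bound = (3/4) · 487^2/2 = 711507/8 ≈ 88938.375

Turán's theorem: ex(n, K_{r+1}) is achieved by the complete r-partite Turán graph T(n, r) with parts as balanced as possible, and is at most (1 − 1/r) · n^2/2. For r = 4, n = 487: the density bound is (3/4) · 237169/2 = 711507/8 ≈ 88938.375. The integer-valued extremum is e(T(487, 4)) = 88938, which is strictly less than the density bound 711507/8 since 4 ∤ 487 (the parts of T(487, 4) cannot all be equal).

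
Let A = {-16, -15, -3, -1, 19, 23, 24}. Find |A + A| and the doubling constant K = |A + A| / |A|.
K = |A + A| / |A| = 27/7

Enumerate A + A = {a + b : a, b ∈ A}. With |A| = 7, there are |A|^2 = 49 ordered sum pairs; collecting distinct values, A + A = {-32, -31, -30, -19, -18, -17, -16, -6, -4, -2, 3, 4, 7, 8, 9, 16, 18, 20, 21, 22, 23, 38, 42, 43, 46, 47, 48}, so |A + A| = 27. Thus K = 27/7. For comparison, the minimum possible |A + A| over all 7-element sets is 2·7 − 1 = 13 (so min K = 13/7), attained only by arithmetic progressions.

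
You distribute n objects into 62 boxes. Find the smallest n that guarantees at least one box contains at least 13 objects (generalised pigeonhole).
n = (13 − 1)·62 + 1 = 745

By the generalised pigeonhole principle, to guarantee some box contains ≥ r objects we need more than (r − 1) · k objects total. Threshold: n = (r − 1) · k + 1. With r = 13 and k = 62: n = 12 · 62 + 1 = 744 + 1 = 745. For n = 744 = 12 · 62, we can put exactly 12 objects in every box, avoiding 13 in any single one — so 745 is tight.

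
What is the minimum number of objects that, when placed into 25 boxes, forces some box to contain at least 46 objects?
n = (46 − 1)·25 + 1 = 1126

By the generalised pigeonhole principle, to guarantee some box contains ≥ r objects we need more than (r − 1) · k objects total. Threshold: n = (r − 1) · k + 1. With r = 46 and k = 25: n = 45 · 25 + 1 = 1125 + 1 = 1126. For n = 1125 = 45 · 25, we can put exactly 45 objects in every box, avoiding 46 in any single one — so 1126 is tight.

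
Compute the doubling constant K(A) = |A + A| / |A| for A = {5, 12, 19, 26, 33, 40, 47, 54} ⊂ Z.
K = |A + A| / |A| = 15/8

Enumerate A + A = {a + b : a, b ∈ A}. With |A| = 8, there are |A|^2 = 64 ordered sum pairs; collecting distinct values, A + A = {10, 17, 24, 31, 38, 45, 52, 59, 66, 73, 80, 87, 94, 101, 108}, so |A + A| = 15. Thus K = 15/8. Here |A + A| = 2|A| − 1 = 15, the minimum possible — so K = 15/8 is minimal, which holds iff A is an arithmetic progression.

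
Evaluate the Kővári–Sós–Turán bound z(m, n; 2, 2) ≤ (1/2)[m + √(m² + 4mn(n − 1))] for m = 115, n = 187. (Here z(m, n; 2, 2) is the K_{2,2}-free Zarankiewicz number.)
z(115, 187; 2, 2) ≤ (1/2)[115 + √(115² + 4·115·187·186)] = (1/2)[115 + √16012945] = 2058.3089

Kővári–Sós–Turán: let r_1, ..., r_115 be the row sums and z = Σ r_i the total number of 1s. Each pair of columns can share at most one row with both entries 1 (else a 2×2 all-ones block appears), so Σ_i C(r_i, 2) ≤ C(187, 2) = 17391. By convexity Σ_i C(r_i, 2) ≥ 115·C(z/115, 2) = z(z − 115)/(2·115), giving z² − 115z − 115·187·186 ≤ 0 and hence z ≤ (1/2)[115 + √(13225 + 4·3999930)] = (1/2)[115 + √16012945] ≈ (1/2)(115 + 4001.6178) = 2058.3089.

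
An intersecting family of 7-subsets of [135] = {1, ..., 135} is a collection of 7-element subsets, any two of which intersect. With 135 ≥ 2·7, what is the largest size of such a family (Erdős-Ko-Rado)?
max |F| = C(134, 6) = 7177979809

Erdős-Ko-Rado (1961): when n ≥ 2k, max |F| = C(n−1, k−1). The bound is attained by the star {A : i ∈ A} for any fixed i ∈ [n]. Here C(135−1, 7−1) = C(134, 6) = 7177979809.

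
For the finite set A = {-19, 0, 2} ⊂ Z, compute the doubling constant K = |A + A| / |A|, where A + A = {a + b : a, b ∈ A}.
K = |A + A| / |A| = 6/3 = 2

Enumerate A + A = {a + b : a, b ∈ A}. With |A| = 3, there are |A|^2 = 9 ordered sum pairs; collecting distinct values, A + A = {-38, -19, -17, 0, 2, 4}, so |A + A| = 6. Thus K = 6/3 = 2. For comparison, the minimum possible |A + A| over all 3-element sets is 2·3 − 1 = 5 (so min K = 5/3), attained only by arithmetic progressions.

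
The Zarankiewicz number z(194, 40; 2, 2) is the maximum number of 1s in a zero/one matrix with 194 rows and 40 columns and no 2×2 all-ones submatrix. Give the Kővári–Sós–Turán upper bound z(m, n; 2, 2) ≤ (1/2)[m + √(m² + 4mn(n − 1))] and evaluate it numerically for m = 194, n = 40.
z(194, 40; 2, 2) ≤ (1/2)[194 + √(194² + 4·194·40·39)] = (1/2)[194 + √1248196] = 655.6135

Kővári–Sós–Turán: let r_1, ..., r_194 be the row sums and z = Σ r_i the total number of 1s. Each pair of columns can share at most one row with both entries 1 (else a 2×2 all-ones block appears), so Σ_i C(r_i, 2) ≤ C(40, 2) = 780. By convexity Σ_i C(r_i, 2) ≥ 194·C(z/194, 2) = z(z − 194)/(2·194), giving z² − 194z − 194·40·39 ≤ 0 and hence z ≤ (1/2)[194 + √(37636 + 4·302640)] = (1/2)[194 + √1248196] ≈ (1/2)(194 + 1117.2269) = 655.6135.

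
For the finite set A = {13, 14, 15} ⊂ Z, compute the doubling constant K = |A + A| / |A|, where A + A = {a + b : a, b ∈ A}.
K = |A + A| / |A| = 5/3

Enumerate A + A = {a + b : a, b ∈ A}. With |A| = 3, there are |A|^2 = 9 ordered sum pairs; collecting distinct values, A + A = {26, 27, 28, 29, 30}, so |A + A| = 5. Thus K = 5/3. Here |A + A| = 2|A| − 1 = 5, the minimum possible — so K = 5/3 is minimal, which holds iff A is an arithmetic progression.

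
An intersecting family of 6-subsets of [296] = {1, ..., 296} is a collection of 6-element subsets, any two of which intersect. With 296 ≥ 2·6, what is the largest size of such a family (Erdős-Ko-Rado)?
max |F| = C(295, 5) = 17994159309

The Erdős-Ko-Rado theorem states: for n ≥ 2k, an intersecting family of k-subsets of an n-element set has size at most C(n − 1, k − 1), with equality for 'star' families {A ⊆ [n] : |A| = k, i ∈ A} (fix an element i). For n = 296, k = 6: C(295, 5) = 17994159309.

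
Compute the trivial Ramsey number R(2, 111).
R(2, 111) = 111

R(2, k) = k for all k ≥ 2: in a 2-colouring of K_k, either some edge is red (a red K_2) or all edges are blue (a blue K_k). And K_{110} coloured all-blue has no blue K_111, so R(2, 111) > 110. Hence R(2, 111) = 111.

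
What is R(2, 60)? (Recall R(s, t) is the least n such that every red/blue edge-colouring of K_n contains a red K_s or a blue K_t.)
R(2, 60) = 60

R(2, k) = k for all k ≥ 2: in a 2-colouring of K_k, either some edge is red (a red K_2) or all edges are blue (a blue K_k). And K_{59} coloured all-blue has no blue K_60, so R(2, 60) > 59. Hence R(2, 60) = 60.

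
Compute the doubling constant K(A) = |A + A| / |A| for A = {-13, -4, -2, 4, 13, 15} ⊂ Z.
K = |A + A| / |A| = 18/6 = 3

Enumerate A + A = {a + b : a, b ∈ A}. With |A| = 6, there are |A|^2 = 36 ordered sum pairs; collecting distinct values, A + A = {-26, -17, -15, -9, -8, -6, -4, 0, 2, 8, 9, 11, 13, 17, 19, 26, 28, 30}, so |A + A| = 18. Thus K = 18/6 = 3. For comparison, the minimum possible |A + A| over all 6-element sets is 2·6 − 1 = 11 (so min K = 11/6), attained only by arithmetic progressions.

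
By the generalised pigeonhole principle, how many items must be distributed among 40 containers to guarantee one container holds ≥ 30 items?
n = (30 − 1)·40 + 1 = 1161

By the generalised pigeonhole principle, to guarantee some box contains ≥ r objects we need more than (r − 1) · k objects total. Threshold: n = (r − 1) · k + 1. With r = 30 and k = 40: n = 29 · 40 + 1 = 1160 + 1 = 1161. For n = 1160 = 29 · 40, we can put exactly 29 objects in every box, avoiding 30 in any single one — so 1161 is tight.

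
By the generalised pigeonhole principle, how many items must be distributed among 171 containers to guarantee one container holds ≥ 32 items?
n = (32 − 1)·171 + 1 = 5302

By the generalised pigeonhole principle, to guarantee some box contains ≥ r objects we need more than (r − 1) · k objects total. Threshold: n = (r − 1) · k + 1. With r = 32 and k = 171: n = 31 · 171 + 1 = 5301 + 1 = 5302. For n = 5301 = 31 · 171, we can put exactly 31 objects in every box, avoiding 32 in any single one — so 5302 is tight.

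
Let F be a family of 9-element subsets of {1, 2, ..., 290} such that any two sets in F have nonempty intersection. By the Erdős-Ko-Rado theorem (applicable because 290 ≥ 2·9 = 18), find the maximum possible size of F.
max |F| = C(289, 8) = 1094501801769948

Erdős-Ko-Rado (1961): when n ≥ 2k, max |F| = C(n−1, k−1). The bound is attained by the star {A : i ∈ A} for any fixed i ∈ [n]. Here C(290−1, 9−1) = C(289, 8) = 1094501801769948.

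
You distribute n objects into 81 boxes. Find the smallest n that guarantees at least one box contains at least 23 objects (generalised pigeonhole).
n = (23 − 1)·81 + 1 = 1783

By the generalised pigeonhole principle, to guarantee some box contains ≥ r objects we need more than (r − 1) · k objects total. Threshold: n = (r − 1) · k + 1. With r = 23 and k = 81: n = 22 · 81 + 1 = 1782 + 1 = 1783. For n = 1782 = 22 · 81, we can put exactly 22 objects in every box, avoiding 23 in any single one — so 1783 is tight.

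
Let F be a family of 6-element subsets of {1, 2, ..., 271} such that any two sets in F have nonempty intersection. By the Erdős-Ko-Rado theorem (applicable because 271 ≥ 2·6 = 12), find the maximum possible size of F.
max |F| = C(270, 5) = 11520265554

Erdős-Ko-Rado (1961): when n ≥ 2k, max |F| = C(n−1, k−1). The bound is attained by the star {A : i ∈ A} for any fixed i ∈ [n]. Here C(271−1, 6−1) = C(270, 5) = 11520265554.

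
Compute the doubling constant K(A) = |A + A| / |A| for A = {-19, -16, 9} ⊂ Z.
K = |A + A| / |A| = 6/3 = 2

Enumerate A + A = {a + b : a, b ∈ A}. With |A| = 3, there are |A|^2 = 9 ordered sum pairs; collecting distinct values, A + A = {-38, -35, -32, -10, -7, 18}, so |A + A| = 6. Thus K = 6/3 = 2. For comparison, the minimum possible |A + A| over all 3-element sets is 2·3 − 1 = 5 (so min K = 5/3), attained only by arithmetic progressions.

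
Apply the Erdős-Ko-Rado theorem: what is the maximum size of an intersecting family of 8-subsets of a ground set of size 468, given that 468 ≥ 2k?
max |F| = C(467, 7) = 918685974774788

Erdős-Ko-Rado (1961): when n ≥ 2k, max |F| = C(n−1, k−1). The bound is attained by the star {A : i ∈ A} for any fixed i ∈ [n]. Here C(468−1, 8−1) = C(467, 7) = 918685974774788.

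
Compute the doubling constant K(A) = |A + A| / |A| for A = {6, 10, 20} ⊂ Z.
K = |A + A| / |A| = 6/3 = 2

Enumerate A + A = {a + b : a, b ∈ A}. With |A| = 3, there are |A|^2 = 9 ordered sum pairs; collecting distinct values, A + A = {12, 16, 20, 26, 30, 40}, so |A + A| = 6. Thus K = 6/3 = 2. For comparison, the minimum possible |A + A| over all 3-element sets is 2·3 − 1 = 5 (so min K = 5/3), attained only by arithmetic progressions.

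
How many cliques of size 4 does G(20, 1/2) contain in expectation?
E[# K_4] = C(20, 4) · (1/2)^C(4, 2) = 4845 / 2^6 = 75.703125

For each 4-subset S of vertices (there are C(20, 4) = 4845 such S), let X_S = 1 if S induces a K_4 (all C(4, 2) = 6 edges present). Then P(X_S = 1) = (1/2)^6 = 1/64. By linearity of expectation, E[# K_4] = C(20, 4) · (1/2)^6 = 4845 / 64 = 75.703125.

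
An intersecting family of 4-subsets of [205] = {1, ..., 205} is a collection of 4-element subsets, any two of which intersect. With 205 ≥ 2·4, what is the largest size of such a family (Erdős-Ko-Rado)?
max |F| = C(204, 3) = 1394204

Erdős-Ko-Rado (1961): when n ≥ 2k, max |F| = C(n−1, k−1). The bound is attained by the star {A : i ∈ A} for any fixed i ∈ [n]. Here C(205−1, 4−1) = C(204, 3) = 1394204.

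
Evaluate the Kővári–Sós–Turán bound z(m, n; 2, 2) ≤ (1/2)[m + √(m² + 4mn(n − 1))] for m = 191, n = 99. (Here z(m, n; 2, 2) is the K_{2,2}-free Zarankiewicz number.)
z(191, 99; 2, 2) ≤ (1/2)[191 + √(191² + 4·191·99·98)] = (1/2)[191 + √7448809] = 1460.1253

Kővári–Sós–Turán: let r_1, ..., r_191 be the row sums and z = Σ r_i the total number of 1s. Each pair of columns can share at most one row with both entries 1 (else a 2×2 all-ones block appears), so Σ_i C(r_i, 2) ≤ C(99, 2) = 4851. By convexity Σ_i C(r_i, 2) ≥ 191·C(z/191, 2) = z(z − 191)/(2·191), giving z² − 191z − 191·99·98 ≤ 0 and hence z ≤ (1/2)[191 + √(36481 + 4·1853082)] = (1/2)[191 + √7448809] ≈ (1/2)(191 + 2729.2506) = 1460.1253.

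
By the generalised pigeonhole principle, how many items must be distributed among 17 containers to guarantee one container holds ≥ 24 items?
n = (24 − 1)·17 + 1 = 392

By the generalised pigeonhole principle, to guarantee some box contains ≥ r objects we need more than (r − 1) · k objects total. Threshold: n = (r − 1) · k + 1. With r = 24 and k = 17: n = 23 · 17 + 1 = 391 + 1 = 392. For n = 391 = 23 · 17, we can put exactly 23 objects in every box, avoiding 24 in any single one — so 392 is tight.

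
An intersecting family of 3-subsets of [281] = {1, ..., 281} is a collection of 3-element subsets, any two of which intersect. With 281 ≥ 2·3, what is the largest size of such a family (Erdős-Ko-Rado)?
max |F| = C(280, 2) = 39060

Erdős-Ko-Rado (1961): when n ≥ 2k, max |F| = C(n−1, k−1). The bound is attained by the star {A : i ∈ A} for any fixed i ∈ [n]. Here C(281−1, 3−1) = C(280, 2) = 39060.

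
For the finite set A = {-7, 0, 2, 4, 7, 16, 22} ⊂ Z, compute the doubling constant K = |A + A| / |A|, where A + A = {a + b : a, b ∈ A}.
K = |A + A| / |A| = 25/7

Enumerate A + A = {a + b : a, b ∈ A}. With |A| = 7, there are |A|^2 = 49 ordered sum pairs; collecting distinct values, A + A = {-14, -7, -5, -3, 0, 2, 4, 6, 7, 8, 9, 11, 14, 15, 16, 18, 20, 22, 23, 24, 26, 29, 32, 38, 44}, so |A + A| = 25. Thus K = 25/7. For comparison, the minimum possible |A + A| over all 7-element sets is 2·7 − 1 = 13 (so min K = 13/7), attained only by arithmetic progressions.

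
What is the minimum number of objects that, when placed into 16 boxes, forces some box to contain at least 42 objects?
n = (42 − 1)·16 + 1 = 657

By the generalised pigeonhole principle, to guarantee some box contains ≥ r objects we need more than (r − 1) · k objects total. Threshold: n = (r − 1) · k + 1. With r = 42 and k = 16: n = 41 · 16 + 1 = 656 + 1 = 657. For n = 656 = 41 · 16, we can put exactly 41 objects in every box, avoiding 42 in any single one — so 657 is tight.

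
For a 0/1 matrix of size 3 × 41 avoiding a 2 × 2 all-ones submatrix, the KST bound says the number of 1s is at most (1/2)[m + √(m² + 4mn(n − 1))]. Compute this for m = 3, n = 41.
z(3, 41; 2, 2) ≤ (1/2)[3 + √(3² + 4·3·41·40)] = (1/2)[3 + √19689] = 71.6587

Kővári–Sós–Turán: let r_1, ..., r_3 be the row sums and z = Σ r_i the total number of 1s. Each pair of columns can share at most one row with both entries 1 (else a 2×2 all-ones block appears), so Σ_i C(r_i, 2) ≤ C(41, 2) = 820. By convexity Σ_i C(r_i, 2) ≥ 3·C(z/3, 2) = z(z − 3)/(2·3), giving z² − 3z − 3·41·40 ≤ 0 and hence z ≤ (1/2)[3 + √(9 + 4·4920)] = (1/2)[3 + √19689] ≈ (1/2)(3 + 140.3175) = 71.6587.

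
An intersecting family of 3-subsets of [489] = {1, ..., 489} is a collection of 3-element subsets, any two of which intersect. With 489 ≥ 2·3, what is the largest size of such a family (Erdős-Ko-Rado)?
max |F| = C(488, 2) = 118828

The Erdős-Ko-Rado theorem states: for n ≥ 2k, an intersecting family of k-subsets of an n-element set has size at most C(n − 1, k − 1), with equality for 'star' families {A ⊆ [n] : |A| = k, i ∈ A} (fix an element i). For n = 489, k = 3: C(488, 2) = 118828.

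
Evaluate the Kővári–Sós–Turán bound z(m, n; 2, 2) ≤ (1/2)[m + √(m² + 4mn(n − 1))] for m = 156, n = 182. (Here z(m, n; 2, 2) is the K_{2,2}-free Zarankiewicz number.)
z(156, 182; 2, 2) ≤ (1/2)[156 + √(156² + 4·156·182·181)] = (1/2)[156 + √20580144] = 2346.2672

Kővári–Sós–Turán: let r_1, ..., r_156 be the row sums and z = Σ r_i the total number of 1s. Each pair of columns can share at most one row with both entries 1 (else a 2×2 all-ones block appears), so Σ_i C(r_i, 2) ≤ C(182, 2) = 16471. By convexity Σ_i C(r_i, 2) ≥ 156·C(z/156, 2) = z(z − 156)/(2·156), giving z² − 156z − 156·182·181 ≤ 0 and hence z ≤ (1/2)[156 + √(24336 + 4·5138952)] = (1/2)[156 + √20580144] ≈ (1/2)(156 + 4536.5344) = 2346.2672.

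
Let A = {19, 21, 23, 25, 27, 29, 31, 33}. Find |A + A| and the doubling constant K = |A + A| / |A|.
K = |A + A| / |A| = 15/8

Enumerate A + A = {a + b : a, b ∈ A}. With |A| = 8, there are |A|^2 = 64 ordered sum pairs; collecting distinct values, A + A = {38, 40, 42, 44, 46, 48, 50, 52, 54, 56, 58, 60, 62, 64, 66}, so |A + A| = 15. Thus K = 15/8. Here |A + A| = 2|A| − 1 = 15, the minimum possible — so K = 15/8 is minimal, which holds iff A is an arithmetic progression.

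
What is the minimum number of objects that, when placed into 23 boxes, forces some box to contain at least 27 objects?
n = (27 − 1)·23 + 1 = 599

By the generalised pigeonhole principle, to guarantee some box contains ≥ r objects we need more than (r − 1) · k objects total. Threshold: n = (r − 1) · k + 1. With r = 27 and k = 23: n = 26 · 23 + 1 = 598 + 1 = 599. For n = 598 = 26 · 23, we can put exactly 26 objects in every box, avoiding 27 in any single one — so 599 is tight.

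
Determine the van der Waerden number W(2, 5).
W(2, 5) = 178

This is a classical value, W(2, 5) = 178, established by combining an explicit 2-colouring of {1, ..., 177} with no monochromatic 5-AP (giving the lower bound W(2, 5) > 177) and a finite case analysis / exhaustive computer search showing every 2-colouring of {1, ..., 178} has such an AP.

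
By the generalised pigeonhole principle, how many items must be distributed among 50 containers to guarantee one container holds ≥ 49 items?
n = (49 − 1)·50 + 1 = 2401

By the generalised pigeonhole principle, to guarantee some box contains ≥ r objects we need more than (r − 1) · k objects total. Threshold: n = (r − 1) · k + 1. With r = 49 and k = 50: n = 48 · 50 + 1 = 2400 + 1 = 2401. For n = 2400 = 48 · 50, we can put exactly 48 objects in every box, avoiding 49 in any single one — so 2401 is tight.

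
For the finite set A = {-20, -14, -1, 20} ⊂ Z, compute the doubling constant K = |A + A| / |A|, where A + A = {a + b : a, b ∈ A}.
K = |A + A| / |A| = 10/4 = 5/2

Enumerate A + A = {a + b : a, b ∈ A}. With |A| = 4, there are |A|^2 = 16 ordered sum pairs; collecting distinct values, A + A = {-40, -34, -28, -21, -15, -2, 0, 6, 19, 40}, so |A + A| = 10. Thus K = 10/4 = 5/2. For comparison, the minimum possible |A + A| over all 4-element sets is 2·4 − 1 = 7 (so min K = 7/4), attained only by arithmetic progressions.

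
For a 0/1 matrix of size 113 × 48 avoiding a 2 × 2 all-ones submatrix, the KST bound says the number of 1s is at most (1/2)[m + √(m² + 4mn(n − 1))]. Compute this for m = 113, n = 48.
z(113, 48; 2, 2) ≤ (1/2)[113 + √(113² + 4·113·48·47)] = (1/2)[113 + √1032481] = 564.5554

Kővári–Sós–Turán: let r_1, ..., r_113 be the row sums and z = Σ r_i the total number of 1s. Each pair of columns can share at most one row with both entries 1 (else a 2×2 all-ones block appears), so Σ_i C(r_i, 2) ≤ C(48, 2) = 1128. By convexity Σ_i C(r_i, 2) ≥ 113·C(z/113, 2) = z(z − 113)/(2·113), giving z² − 113z − 113·48·47 ≤ 0 and hence z ≤ (1/2)[113 + √(12769 + 4·254928)] = (1/2)[113 + √1032481] ≈ (1/2)(113 + 1016.1107) = 564.5554.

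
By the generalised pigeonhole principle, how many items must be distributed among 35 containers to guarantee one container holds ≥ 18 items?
n = (18 − 1)·35 + 1 = 596

By the generalised pigeonhole principle, to guarantee some box contains ≥ r objects we need more than (r − 1) · k objects total. Threshold: n = (r − 1) · k + 1. With r = 18 and k = 35: n = 17 · 35 + 1 = 595 + 1 = 596. For n = 595 = 17 · 35, we can put exactly 17 objects in every box, avoiding 18 in any single one — so 596 is tight.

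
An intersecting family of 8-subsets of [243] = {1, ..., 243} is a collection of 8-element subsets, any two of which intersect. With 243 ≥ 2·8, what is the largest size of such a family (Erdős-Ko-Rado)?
max |F| = C(242, 7) = 8835849720368

Erdős-Ko-Rado (1961): when n ≥ 2k, max |F| = C(n−1, k−1). The bound is attained by the star {A : i ∈ A} for any fixed i ∈ [n]. Here C(243−1, 8−1) = C(242, 7) = 8835849720368.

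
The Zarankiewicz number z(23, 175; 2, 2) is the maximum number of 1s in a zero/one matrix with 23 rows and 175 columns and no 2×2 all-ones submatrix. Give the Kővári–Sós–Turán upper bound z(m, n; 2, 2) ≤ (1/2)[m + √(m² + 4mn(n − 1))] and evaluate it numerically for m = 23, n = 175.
z(23, 175; 2, 2) ≤ (1/2)[23 + √(23² + 4·23·175·174)] = (1/2)[23 + √2801929] = 848.4482

Kővári–Sós–Turán: let r_1, ..., r_23 be the row sums and z = Σ r_i the total number of 1s. Each pair of columns can share at most one row with both entries 1 (else a 2×2 all-ones block appears), so Σ_i C(r_i, 2) ≤ C(175, 2) = 15225. By convexity Σ_i C(r_i, 2) ≥ 23·C(z/23, 2) = z(z − 23)/(2·23), giving z² − 23z − 23·175·174 ≤ 0 and hence z ≤ (1/2)[23 + √(529 + 4·700350)] = (1/2)[23 + √2801929] ≈ (1/2)(23 + 1673.8964) = 848.4482.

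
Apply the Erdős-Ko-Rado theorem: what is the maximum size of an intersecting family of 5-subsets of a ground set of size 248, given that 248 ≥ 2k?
max |F| = C(247, 4) = 151348015

The Erdős-Ko-Rado theorem states: for n ≥ 2k, an intersecting family of k-subsets of an n-element set has size at most C(n − 1, k − 1), with equality for 'star' families {A ⊆ [n] : |A| = k, i ∈ A} (fix an element i). For n = 248, k = 5: C(247, 4) = 151348015.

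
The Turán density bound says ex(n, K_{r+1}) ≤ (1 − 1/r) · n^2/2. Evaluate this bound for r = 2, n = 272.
Turán density bound = (1/2) · 272^2/2 = 18496

Turán's theorem: ex(n, K_{r+1}) is achieved by the complete r-partite Turán graph T(n, r) with parts as balanced as possible, and is at most (1 − 1/r) · n^2/2. For r = 2, n = 272: the density bound is (1/2) · 73984/2 = 18496. Since 2 ∣ 272, the Turán graph T(272, 2) has parts of equal size 136, and its edge count e(T(272, 2)) = 18496 attains the density bound exactly.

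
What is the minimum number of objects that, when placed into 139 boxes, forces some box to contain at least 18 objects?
n = (18 − 1)·139 + 1 = 2364

By the generalised pigeonhole principle, to guarantee some box contains ≥ r objects we need more than (r − 1) · k objects total. Threshold: n = (r − 1) · k + 1. With r = 18 and k = 139: n = 17 · 139 + 1 = 2363 + 1 = 2364. For n = 2363 = 17 · 139, we can put exactly 17 objects in every box, avoiding 18 in any single one — so 2364 is tight.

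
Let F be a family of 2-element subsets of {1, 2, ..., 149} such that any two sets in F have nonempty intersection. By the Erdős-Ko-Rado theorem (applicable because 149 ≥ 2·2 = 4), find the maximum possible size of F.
max |F| = C(148, 1) = 148

Erdős-Ko-Rado (1961): when n ≥ 2k, max |F| = C(n−1, k−1). The bound is attained by the star {A : i ∈ A} for any fixed i ∈ [n]. Here C(149−1, 2−1) = C(148, 1) = 148.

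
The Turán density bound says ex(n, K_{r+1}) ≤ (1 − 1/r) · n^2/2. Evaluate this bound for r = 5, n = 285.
Turán density bound = (4/5) · 285^2/2 = 32490

Turán's theorem: ex(n, K_{r+1}) is achieved by the complete r-partite Turán graph T(n, r) with parts as balanced as possible, and is at most (1 − 1/r) · n^2/2. For r = 5, n = 285: the density bound is (4/5) · 81225/2 = 32490. Since 5 ∣ 285, the Turán graph T(285, 5) has parts of equal size 57, and its edge count e(T(285, 5)) = 32490 attains the density bound exactly.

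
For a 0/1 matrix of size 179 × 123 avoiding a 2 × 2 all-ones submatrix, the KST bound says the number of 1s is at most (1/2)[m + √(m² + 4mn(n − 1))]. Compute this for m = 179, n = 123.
z(179, 123; 2, 2) ≤ (1/2)[179 + √(179² + 4·179·123·122)] = (1/2)[179 + √10776337] = 1730.8666

Kővári–Sós–Turán: let r_1, ..., r_179 be the row sums and z = Σ r_i the total number of 1s. Each pair of columns can share at most one row with both entries 1 (else a 2×2 all-ones block appears), so Σ_i C(r_i, 2) ≤ C(123, 2) = 7503. By convexity Σ_i C(r_i, 2) ≥ 179·C(z/179, 2) = z(z − 179)/(2·179), giving z² − 179z − 179·123·122 ≤ 0 and hence z ≤ (1/2)[179 + √(32041 + 4·2686074)] = (1/2)[179 + √10776337] ≈ (1/2)(179 + 3282.7332) = 1730.8666.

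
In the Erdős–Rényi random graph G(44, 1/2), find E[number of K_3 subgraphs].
E[# K_3] = C(44, 3) · (1/2)^C(3, 2) = 13244 / 2^3 = 3311/2 = 1655.5

For each 3-subset S of vertices (there are C(44, 3) = 13244 such S), let X_S = 1 if S induces a K_3 (all C(3, 2) = 3 edges present). Then P(X_S = 1) = (1/2)^3 = 1/8. By linearity of expectation, E[# K_3] = C(44, 3) · (1/2)^3 = 13244 / 8 = 3311/2 = 1655.5.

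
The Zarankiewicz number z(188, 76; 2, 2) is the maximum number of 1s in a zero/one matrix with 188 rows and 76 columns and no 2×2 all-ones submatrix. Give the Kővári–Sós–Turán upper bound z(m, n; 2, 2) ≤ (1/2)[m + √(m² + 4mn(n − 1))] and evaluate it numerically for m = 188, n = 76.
z(188, 76; 2, 2) ≤ (1/2)[188 + √(188² + 4·188·76·75)] = (1/2)[188 + √4321744] = 1133.4402

Kővári–Sós–Turán: let r_1, ..., r_188 be the row sums and z = Σ r_i the total number of 1s. Each pair of columns can share at most one row with both entries 1 (else a 2×2 all-ones block appears), so Σ_i C(r_i, 2) ≤ C(76, 2) = 2850. By convexity Σ_i C(r_i, 2) ≥ 188·C(z/188, 2) = z(z − 188)/(2·188), giving z² − 188z − 188·76·75 ≤ 0 and hence z ≤ (1/2)[188 + √(35344 + 4·1071600)] = (1/2)[188 + √4321744] ≈ (1/2)(188 + 2078.8805) = 1133.4402.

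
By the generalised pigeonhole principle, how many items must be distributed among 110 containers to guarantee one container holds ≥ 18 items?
n = (18 − 1)·110 + 1 = 1871

By the generalised pigeonhole principle, to guarantee some box contains ≥ r objects we need more than (r − 1) · k objects total. Threshold: n = (r − 1) · k + 1. With r = 18 and k = 110: n = 17 · 110 + 1 = 1870 + 1 = 1871. For n = 1870 = 17 · 110, we can put exactly 17 objects in every box, avoiding 18 in any single one — so 1871 is tight.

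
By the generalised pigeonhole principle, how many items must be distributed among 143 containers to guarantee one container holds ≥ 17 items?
n = (17 − 1)·143 + 1 = 2289

By the generalised pigeonhole principle, to guarantee some box contains ≥ r objects we need more than (r − 1) · k objects total. Threshold: n = (r − 1) · k + 1. With r = 17 and k = 143: n = 16 · 143 + 1 = 2288 + 1 = 2289. For n = 2288 = 16 · 143, we can put exactly 16 objects in every box, avoiding 17 in any single one — so 2289 is tight.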